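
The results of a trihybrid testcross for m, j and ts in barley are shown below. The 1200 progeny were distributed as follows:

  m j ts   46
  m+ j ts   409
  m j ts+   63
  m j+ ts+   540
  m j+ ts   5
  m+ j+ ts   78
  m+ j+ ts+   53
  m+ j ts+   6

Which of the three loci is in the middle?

The two most frequent reciprocal classes, m j+ ts+ and m+ j ts, are the parental types, so the F1 was m j+ ts+ / m+ j ts.
The two rarest classes, m j+ ts and m+ j ts+, are the double crossovers. Comparing them with the parentals, only the ts allele has switched, so ts is the middle locus and the order is j – ts – m.

ts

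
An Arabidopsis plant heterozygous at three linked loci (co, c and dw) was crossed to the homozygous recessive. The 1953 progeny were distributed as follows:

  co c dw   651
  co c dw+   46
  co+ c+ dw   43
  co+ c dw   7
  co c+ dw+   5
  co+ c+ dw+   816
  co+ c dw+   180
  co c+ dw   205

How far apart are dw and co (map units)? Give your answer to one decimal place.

The two most frequent reciprocal classes, co c dw and co+ c+ dw+, are the parental types, so the F1 was co c dw / co+ c+ dw+.
The two rarest classes, co+ c dw and co c+ dw+, are the double crossovers. Comparing them with the parentals, only the co allele has switched, so co is the middle locus and the order is c – co – dw.
Crossovers in the co–dw interval produce the single-crossover classes co c dw+ and co+ c+ dw (46 + 43 = 89) plus the double crossovers (12).
RF(co–dw) = (89 + 12) / 1953 = 101/1953 = 0.0517 → 5.2 map units.

5.2 map units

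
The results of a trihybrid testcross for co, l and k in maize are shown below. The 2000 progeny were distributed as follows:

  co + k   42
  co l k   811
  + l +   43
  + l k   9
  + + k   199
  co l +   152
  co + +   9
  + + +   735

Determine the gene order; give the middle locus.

The two most frequent reciprocal classes, co l k and + + +, are the parental types, so the F1 was co l k / + + +.
The two rarest classes, + l k and co + +, are the double crossovers. Comparing them with the parentals, only the co allele has switched, so co is the middle locus and the order is l – co – k.

co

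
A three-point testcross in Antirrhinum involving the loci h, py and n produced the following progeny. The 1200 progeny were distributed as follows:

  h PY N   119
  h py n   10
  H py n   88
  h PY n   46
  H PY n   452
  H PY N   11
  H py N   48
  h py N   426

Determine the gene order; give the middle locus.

The two most frequent reciprocal classes, H PY n and h py N, are the parental types, so the F1 was H PY n / h py N.
The two rarest classes, H PY N and h py n, are the double crossovers. Comparing them with the parentals, only the n allele has switched, so n is the middle locus and the order is py – n – h.

n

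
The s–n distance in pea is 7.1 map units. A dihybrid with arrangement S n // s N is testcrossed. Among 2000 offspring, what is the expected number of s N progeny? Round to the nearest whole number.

929

A map distance of 7.1 map units corresponds to a recombination frequency of 0.071.
The F1 is S n / s N, so s N is a parental gamete class with expected frequency (1 − r)/2 = 0.929/2 = 0.4645.
Expected number = 0.4645 × 2000 = 929.00 ≈ 929.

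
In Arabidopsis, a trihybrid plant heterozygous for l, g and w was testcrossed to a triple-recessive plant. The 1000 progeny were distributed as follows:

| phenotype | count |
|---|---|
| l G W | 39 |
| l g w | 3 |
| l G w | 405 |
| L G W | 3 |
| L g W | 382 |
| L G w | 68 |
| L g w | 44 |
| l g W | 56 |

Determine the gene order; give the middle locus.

The two most frequent reciprocal classes, l G w and L g W, are the parental types, so the F1 was l G w / L g W.
The two rarest classes, l g w and L G W, are the double crossovers. Comparing them with the parentals, only the g allele has switched, so g is the middle locus and the order is w – g – l.

g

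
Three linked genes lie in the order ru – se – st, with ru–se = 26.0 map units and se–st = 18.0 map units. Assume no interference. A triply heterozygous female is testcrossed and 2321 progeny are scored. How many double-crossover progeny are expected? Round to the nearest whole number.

109

Map distances give recombination frequencies of 0.260 and 0.180 for the two intervals.
With no interference, expected double-crossover frequency = 0.260 × 0.180 = 0.04680.
Expected number = 0.04680 × 2321 = 108.62 ≈ 109.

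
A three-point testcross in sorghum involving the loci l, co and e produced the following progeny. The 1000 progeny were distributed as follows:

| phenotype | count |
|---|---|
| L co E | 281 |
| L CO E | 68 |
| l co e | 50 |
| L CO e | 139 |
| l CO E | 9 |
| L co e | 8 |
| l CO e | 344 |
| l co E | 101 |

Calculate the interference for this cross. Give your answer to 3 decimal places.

0.510

The two most frequent reciprocal classes, l CO e and L co E, are the parental types, so the F1 was l CO e / L co E.
The two rarest classes, l CO E and L co e, are the double crossovers. Comparing them with the parentals, only the e allele has switched, so e is the middle locus and the order is co – e – l.
co–e: (118 + 17)/1000 = 0.1350; e–l: (240 + 17)/1000 = 0.2570.
Expected DCO frequency = 0.1350 × 0.2570 ≈ 0.03470; observed = 17/1000 ≈ 0.01700.
Coefficient of coincidence = 0.01700/0.03470 ≈ 0.490; interference = 1 − 0.490 = 0.510.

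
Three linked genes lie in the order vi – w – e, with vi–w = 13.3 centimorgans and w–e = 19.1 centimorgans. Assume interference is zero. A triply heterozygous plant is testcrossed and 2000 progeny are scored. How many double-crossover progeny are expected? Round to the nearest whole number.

51

Map distances give recombination frequencies of 0.133 and 0.191 for the two intervals.
With no interference, expected double-crossover frequency = 0.133 × 0.191 = 0.02540.
Expected number = 0.02540 × 2000 = 50.81 ≈ 51.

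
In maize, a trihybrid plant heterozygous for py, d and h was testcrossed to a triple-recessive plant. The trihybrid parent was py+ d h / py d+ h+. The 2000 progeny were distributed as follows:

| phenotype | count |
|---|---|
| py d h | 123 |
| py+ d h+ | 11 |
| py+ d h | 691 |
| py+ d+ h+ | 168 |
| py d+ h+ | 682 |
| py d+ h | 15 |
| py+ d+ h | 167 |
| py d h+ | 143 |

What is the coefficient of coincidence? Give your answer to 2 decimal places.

0.49

The two rarest classes, py+ d h+ and py d+ h, are the double crossovers. Comparing them with the parentals, only the h allele has switched, so h is the middle locus and the order is d – h – py.
d–h: (310 + 26)/2000 = 0.1680; h–py: (291 + 26)/2000 = 0.1585.
Expected DCO frequency = 0.1680 × 0.1585 ≈ 0.02663; observed = 26/2000 ≈ 0.01300.
Coefficient of coincidence = 0.01300/0.02663 ≈ 0.49.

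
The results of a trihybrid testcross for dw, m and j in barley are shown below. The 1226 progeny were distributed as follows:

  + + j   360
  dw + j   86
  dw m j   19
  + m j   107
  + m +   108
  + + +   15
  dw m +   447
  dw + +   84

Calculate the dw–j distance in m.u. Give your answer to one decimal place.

The two most frequent reciprocal classes, dw m + and + + j, are the parental types, so the F1 was dw m + / + + j.
The two rarest classes, dw m j and + + +, are the double crossovers. Comparing them with the parentals, only the j allele has switched, so j is the middle locus and the order is m – j – dw.
Crossovers in the j–dw interval produce the single-crossover classes + m + and dw + j (108 + 86 = 194) plus the double crossovers (34).
RF(j–dw) = (194 + 34) / 1226 = 228/1226 = 0.1860 → 18.6 m.u.

18.6 m.u.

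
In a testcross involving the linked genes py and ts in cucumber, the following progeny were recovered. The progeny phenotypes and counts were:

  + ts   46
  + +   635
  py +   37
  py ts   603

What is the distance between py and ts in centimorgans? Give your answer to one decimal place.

6.3 centimorgans

The two most frequent classes, + + (635) and py ts (603), are the parental types, so the F1 was + + / py ts.
The recombinant classes are + ts and py +: 46 + 37 = 83.
Recombination frequency = 83/1321 = 0.0628 ≈ 6.3%, i.e. 6.3 centimorgans.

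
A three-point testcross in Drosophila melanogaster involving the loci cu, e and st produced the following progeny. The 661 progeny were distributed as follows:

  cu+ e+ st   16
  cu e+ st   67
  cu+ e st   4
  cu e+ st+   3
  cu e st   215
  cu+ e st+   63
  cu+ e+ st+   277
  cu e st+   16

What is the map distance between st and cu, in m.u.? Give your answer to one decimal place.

The two most frequent reciprocal classes, cu+ e+ st+ and cu e st, are the parental types, so the F1 was cu+ e+ st+ / cu e st.
The two rarest classes, cu e+ st+ and cu+ e st, are the double crossovers. Comparing them with the parentals, only the cu allele has switched, so cu is the middle locus and the order is st – cu – e.
Crossovers in the st–cu interval produce the single-crossover classes cu+ e+ st and cu e st+ (16 + 16 = 32) plus the double crossovers (7).
RF(st–cu) = (32 + 7) / 661 = 39/661 = 0.0590 → 5.9 m.u.

5.9 m.u.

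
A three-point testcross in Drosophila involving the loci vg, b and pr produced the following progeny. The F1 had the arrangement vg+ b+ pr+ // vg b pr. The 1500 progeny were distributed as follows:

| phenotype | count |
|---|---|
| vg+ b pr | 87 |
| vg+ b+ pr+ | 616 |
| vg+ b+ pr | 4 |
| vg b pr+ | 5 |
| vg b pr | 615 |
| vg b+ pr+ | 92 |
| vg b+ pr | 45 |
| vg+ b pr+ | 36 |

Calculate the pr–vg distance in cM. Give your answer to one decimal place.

The two rarest classes, vg+ b+ pr and vg b pr+, are the double crossovers. Comparing them with the parentals, only the pr allele has switched, so pr is the middle locus and the order is b – pr – vg.
Crossovers in the pr–vg interval produce the single-crossover classes vg b+ pr+ and vg+ b pr (92 + 87 = 179) plus the double crossovers (9).
RF(pr–vg) = (179 + 9) / 1500 = 188/1500 = 0.1253 → 12.5 cM.

12.5 cM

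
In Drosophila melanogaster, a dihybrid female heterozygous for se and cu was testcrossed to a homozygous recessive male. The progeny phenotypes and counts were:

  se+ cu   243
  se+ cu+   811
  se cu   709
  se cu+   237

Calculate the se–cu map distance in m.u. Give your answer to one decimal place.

24.0 m.u.

The two most frequent classes, se+ cu+ (811) and se cu (709), are the parental types, so the F1 was se+ cu+ / se cu.
The recombinant classes are se+ cu and se cu+: 243 + 237 = 480.
Recombination frequency = 480/2000 = 0.2400 ≈ 24.0%, i.e. 24.0 m.u.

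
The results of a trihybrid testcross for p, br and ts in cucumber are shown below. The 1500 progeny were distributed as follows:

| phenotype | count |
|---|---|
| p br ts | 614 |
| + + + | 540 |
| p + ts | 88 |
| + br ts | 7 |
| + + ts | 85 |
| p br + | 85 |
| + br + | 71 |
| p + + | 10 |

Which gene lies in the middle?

The two most frequent reciprocal classes, p br ts and + + +, are the parental types, so the F1 was p br ts / + + +.
The two rarest classes, + br ts and p + +, are the double crossovers. Comparing them with the parentals, only the p allele has switched, so p is the middle locus and the order is br – p – ts.

p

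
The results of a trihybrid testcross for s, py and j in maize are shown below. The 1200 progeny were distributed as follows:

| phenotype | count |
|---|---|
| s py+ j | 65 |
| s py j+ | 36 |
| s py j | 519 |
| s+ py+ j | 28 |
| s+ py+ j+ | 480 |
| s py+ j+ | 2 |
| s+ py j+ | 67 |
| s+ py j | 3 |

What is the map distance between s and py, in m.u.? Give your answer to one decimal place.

The two most frequent reciprocal classes, s+ py+ j+ and s py j, are the parental types, so the F1 was s+ py+ j+ / s py j.
The two rarest classes, s py+ j+ and s+ py j, are the double crossovers. Comparing them with the parentals, only the s allele has switched, so s is the middle locus and the order is j – s – py.
Crossovers in the s–py interval produce the single-crossover classes s+ py j+ and s py+ j (67 + 65 = 132) plus the double crossovers (5).
RF(s–py) = (132 + 5) / 1200 = 137/1200 = 0.1142 → 11.4 m.u.

11.4 m.u.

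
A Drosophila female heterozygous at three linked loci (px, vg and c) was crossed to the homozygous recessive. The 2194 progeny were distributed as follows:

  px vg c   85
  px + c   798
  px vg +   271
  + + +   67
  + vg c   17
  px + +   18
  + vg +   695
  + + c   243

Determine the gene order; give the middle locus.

The two most frequent reciprocal classes, + vg + and px + c, are the parental types, so the F1 was + vg + / px + c.
The two rarest classes, + vg c and px + +, are the double crossovers. Comparing them with the parentals, only the c allele has switched, so c is the middle locus and the order is vg – c – px.

c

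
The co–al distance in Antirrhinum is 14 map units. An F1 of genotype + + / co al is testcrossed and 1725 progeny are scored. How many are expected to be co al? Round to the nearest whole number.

742

A map distance of 14 map units corresponds to a recombination frequency of 0.140.
The F1 is + + / co al, so co al is a parental gamete class with expected frequency (1 − r)/2 = 0.860/2 = 0.4300.
Expected number = 0.4300 × 1725 = 741.75 ≈ 742.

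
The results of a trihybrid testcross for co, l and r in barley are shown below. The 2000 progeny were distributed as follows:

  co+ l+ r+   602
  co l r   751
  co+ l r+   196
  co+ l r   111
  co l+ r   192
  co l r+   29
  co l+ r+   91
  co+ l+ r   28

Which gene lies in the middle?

r

The two most frequent reciprocal classes, co+ l+ r+ and co l r, are the parental types, so the F1 was co+ l+ r+ / co l r.
The two rarest classes, co+ l+ r and co l r+, are the double crossovers. Comparing them with the parentals, only the r allele has switched, so r is the middle locus and the order is l – r – co.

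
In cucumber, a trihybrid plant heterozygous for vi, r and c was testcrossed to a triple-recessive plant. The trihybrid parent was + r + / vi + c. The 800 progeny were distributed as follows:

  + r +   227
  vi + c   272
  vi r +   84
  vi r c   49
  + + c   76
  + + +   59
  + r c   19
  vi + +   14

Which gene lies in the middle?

The two rarest classes, + r c and vi + +, are the double crossovers. Comparing them with the parentals, only the c allele has switched, so c is the middle locus and the order is vi – c – r.

c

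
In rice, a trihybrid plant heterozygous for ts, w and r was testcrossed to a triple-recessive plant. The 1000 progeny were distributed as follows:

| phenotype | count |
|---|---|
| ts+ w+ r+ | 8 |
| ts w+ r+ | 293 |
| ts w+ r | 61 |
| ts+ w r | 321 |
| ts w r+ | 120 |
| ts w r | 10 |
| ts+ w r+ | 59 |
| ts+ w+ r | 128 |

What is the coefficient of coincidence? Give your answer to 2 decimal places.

0.49

The two most frequent reciprocal classes, ts+ w r and ts w+ r+, are the parental types, so the F1 was ts+ w r / ts w+ r+.
The two rarest classes, ts w r and ts+ w+ r+, are the double crossovers. Comparing them with the parentals, only the ts allele has switched, so ts is the middle locus and the order is r – ts – w.
r–ts: (120 + 18)/1000 = 0.1380; ts–w: (248 + 18)/1000 = 0.2660.
Expected DCO frequency = 0.1380 × 0.2660 ≈ 0.03671; observed = 18/1000 ≈ 0.01800.
Coefficient of coincidence = 0.01800/0.03671 ≈ 0.49.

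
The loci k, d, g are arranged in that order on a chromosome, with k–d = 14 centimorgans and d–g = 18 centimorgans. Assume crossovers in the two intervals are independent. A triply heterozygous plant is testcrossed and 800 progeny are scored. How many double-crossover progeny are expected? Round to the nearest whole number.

20

Map distances give recombination frequencies of 0.140 and 0.180 for the two intervals.
With no interference, expected double-crossover frequency = 0.140 × 0.180 = 0.02520.
Expected number = 0.02520 × 800 = 20.16 ≈ 20.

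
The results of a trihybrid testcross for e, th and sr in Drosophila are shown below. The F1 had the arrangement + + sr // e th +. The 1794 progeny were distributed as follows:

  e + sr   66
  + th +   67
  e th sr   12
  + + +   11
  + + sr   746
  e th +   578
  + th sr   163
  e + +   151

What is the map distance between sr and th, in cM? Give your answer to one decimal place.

18.8 cM

The two rarest classes, + + + and e th sr, are the double crossovers. Comparing them with the parentals, only the sr allele has switched, so sr is the middle locus and the order is e – sr – th.
Crossovers in the sr–th interval produce the single-crossover classes + th sr and e + + (163 + 151 = 314) plus the double crossovers (23).
RF(sr–th) = (314 + 23) / 1794 = 337/1794 = 0.1878 → 18.8 cM.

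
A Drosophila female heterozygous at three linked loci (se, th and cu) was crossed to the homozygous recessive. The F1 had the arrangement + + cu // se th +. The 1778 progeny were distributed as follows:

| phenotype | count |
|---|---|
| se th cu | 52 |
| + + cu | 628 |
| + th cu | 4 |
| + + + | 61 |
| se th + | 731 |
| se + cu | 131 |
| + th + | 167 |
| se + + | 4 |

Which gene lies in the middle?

The two rarest classes, + th cu and se + +, are the double crossovers. Comparing them with the parentals, only the th allele has switched, so th is the middle locus and the order is cu – th – se.

th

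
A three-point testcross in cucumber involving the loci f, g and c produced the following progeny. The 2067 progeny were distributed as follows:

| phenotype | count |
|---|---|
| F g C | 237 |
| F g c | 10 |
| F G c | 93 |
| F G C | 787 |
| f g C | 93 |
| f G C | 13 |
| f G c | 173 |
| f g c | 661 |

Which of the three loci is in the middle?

The two most frequent reciprocal classes, F G C and f g c, are the parental types, so the F1 was F G C / f g c.
The two rarest classes, f G C and F g c, are the double crossovers. Comparing them with the parentals, only the f allele has switched, so f is the middle locus and the order is c – f – g.

f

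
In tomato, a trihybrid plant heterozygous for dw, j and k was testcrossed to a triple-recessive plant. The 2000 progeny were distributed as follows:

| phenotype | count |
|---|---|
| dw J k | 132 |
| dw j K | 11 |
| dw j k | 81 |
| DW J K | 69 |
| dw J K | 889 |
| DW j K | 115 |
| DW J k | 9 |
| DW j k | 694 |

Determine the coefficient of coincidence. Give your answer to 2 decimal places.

0.88

The two most frequent reciprocal classes, DW j k and dw J K, are the parental types, so the F1 was DW j k / dw J K.
The two rarest classes, DW J k and dw j K, are the double crossovers. Comparing them with the parentals, only the j allele has switched, so j is the middle locus and the order is dw – j – k.
dw–j: (150 + 20)/2000 = 0.0850; j–k: (247 + 20)/2000 = 0.1335.
Expected DCO frequency = 0.0850 × 0.1335 ≈ 0.01135; observed = 20/2000 ≈ 0.01000.
Coefficient of coincidence = 0.01000/0.01135 ≈ 0.88.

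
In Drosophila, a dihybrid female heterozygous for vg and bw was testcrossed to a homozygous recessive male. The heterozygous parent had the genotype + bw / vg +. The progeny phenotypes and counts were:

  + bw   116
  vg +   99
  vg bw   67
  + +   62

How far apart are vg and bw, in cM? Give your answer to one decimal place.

The recombinant classes are + + and vg bw: 62 + 67 = 129.
Recombination frequency = 129/344 = 0.3750 ≈ 37.5%, i.e. 37.5 cM.

37.5 cM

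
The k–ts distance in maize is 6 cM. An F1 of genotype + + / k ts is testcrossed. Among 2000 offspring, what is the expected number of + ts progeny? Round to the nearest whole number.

60

A map distance of 6 cM corresponds to a recombination frequency of 0.060.
The F1 is + + / k ts, so + ts is a recombinant gamete class with expected frequency r/2 = 0.060/2 = 0.0300.
Expected number = 0.0300 × 2000 = 60.00 ≈ 60.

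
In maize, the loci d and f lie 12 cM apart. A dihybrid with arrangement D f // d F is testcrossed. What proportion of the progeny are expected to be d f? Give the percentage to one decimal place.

6.0%

A map distance of 12 cM corresponds to a recombination frequency of 0.120.
The F1 is D f / d F, so d f is a recombinant gamete class with expected frequency r/2 = 0.120/2 = 0.0600.
That is 0.0600 = 6.0% of the progeny.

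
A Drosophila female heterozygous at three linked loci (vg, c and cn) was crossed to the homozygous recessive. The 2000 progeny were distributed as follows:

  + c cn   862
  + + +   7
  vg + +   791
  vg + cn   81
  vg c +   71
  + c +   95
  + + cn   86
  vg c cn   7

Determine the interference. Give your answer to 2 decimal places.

The two most frequent reciprocal classes, + c cn and vg + +, are the parental types, so the F1 was + c cn / vg + +.
The two rarest classes, vg c cn and + + +, are the double crossovers. Comparing them with the parentals, only the vg allele has switched, so vg is the middle locus and the order is c – vg – cn.
c–vg: (157 + 14)/2000 = 0.0855; vg–cn: (176 + 14)/2000 = 0.0950.
Expected DCO frequency = 0.0855 × 0.0950 ≈ 0.00812; observed = 14/2000 ≈ 0.00700.
Coefficient of coincidence = 0.00700/0.00812 ≈ 0.86; interference = 1 − 0.86 = 0.14.

0.14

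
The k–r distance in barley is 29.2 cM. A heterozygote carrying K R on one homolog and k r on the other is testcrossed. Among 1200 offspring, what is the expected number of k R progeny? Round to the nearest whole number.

175

A map distance of 29.2 cM corresponds to a recombination frequency of 0.292.
The F1 is K R / k r, so k R is a recombinant gamete class with expected frequency r/2 = 0.292/2 = 0.1460.
Expected number = 0.1460 × 1200 = 175.20 ≈ 175.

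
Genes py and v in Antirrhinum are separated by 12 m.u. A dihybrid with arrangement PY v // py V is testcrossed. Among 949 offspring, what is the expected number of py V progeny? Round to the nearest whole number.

418

A map distance of 12 m.u. corresponds to a recombination frequency of 0.120.
The F1 is PY v / py V, so py V is a parental gamete class with expected frequency (1 − r)/2 = 0.880/2 = 0.4400.
Expected number = 0.4400 × 949 = 417.56 ≈ 418.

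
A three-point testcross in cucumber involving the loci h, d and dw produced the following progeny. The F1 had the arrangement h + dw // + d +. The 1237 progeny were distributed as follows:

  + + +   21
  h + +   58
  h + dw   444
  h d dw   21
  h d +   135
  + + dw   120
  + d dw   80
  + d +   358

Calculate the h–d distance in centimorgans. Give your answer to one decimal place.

24.0 centimorgans

The two rarest classes, h d dw and + + +, are the double crossovers. Comparing them with the parentals, only the d allele has switched, so d is the middle locus and the order is dw – d – h.
Crossovers in the d–h interval produce the single-crossover classes + + dw and h d + (120 + 135 = 255) plus the double crossovers (42).
RF(d–h) = (255 + 42) / 1237 = 297/1237 = 0.2401 → 24.0 centimorgans.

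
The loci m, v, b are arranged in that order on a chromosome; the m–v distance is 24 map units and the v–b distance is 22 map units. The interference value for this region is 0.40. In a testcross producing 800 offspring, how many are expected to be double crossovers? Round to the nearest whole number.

Map distances give recombination frequencies of 0.240 and 0.220 for the two intervals.
With interference 0.40 (so coincidence = 0.60), expected double-crossover frequency = 0.240 × 0.220 × 0.60 = 0.03168.
Expected number = 0.03168 × 800 = 25.34 ≈ 25.

25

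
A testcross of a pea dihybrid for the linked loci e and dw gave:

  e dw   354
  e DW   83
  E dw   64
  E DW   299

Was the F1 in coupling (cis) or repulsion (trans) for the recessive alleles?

The two most frequent classes are E DW (299) and e dw (354); these are the parental (non-recombinant) types.
So the F1 carried E DW on one chromosome and e dw on the other — the recessive alleles are on the same chromosome (cis / coupling).

cis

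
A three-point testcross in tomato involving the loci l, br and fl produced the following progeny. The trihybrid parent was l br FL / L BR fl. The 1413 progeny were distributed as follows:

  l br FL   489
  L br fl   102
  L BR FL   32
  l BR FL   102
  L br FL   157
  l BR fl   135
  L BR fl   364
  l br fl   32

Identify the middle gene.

fl

The two rarest classes, l br fl and L BR FL, are the double crossovers. Comparing them with the parentals, only the fl allele has switched, so fl is the middle locus and the order is br – fl – l.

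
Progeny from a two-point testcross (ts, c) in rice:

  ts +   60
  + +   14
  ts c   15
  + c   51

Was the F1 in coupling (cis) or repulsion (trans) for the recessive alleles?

trans

The two most frequent classes are + c (51) and ts + (60); these are the parental (non-recombinant) types.
So the F1 carried + c on one chromosome and ts + on the other — the recessive alleles are on opposite chromosomes (trans / repulsion).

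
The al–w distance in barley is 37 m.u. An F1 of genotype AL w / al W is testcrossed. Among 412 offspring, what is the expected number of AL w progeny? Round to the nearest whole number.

A map distance of 37 m.u. corresponds to a recombination frequency of 0.370.
The F1 is AL w / al W, so AL w is a parental gamete class with expected frequency (1 − r)/2 = 0.630/2 = 0.3150.
Expected number = 0.3150 × 412 = 129.78 ≈ 130.

130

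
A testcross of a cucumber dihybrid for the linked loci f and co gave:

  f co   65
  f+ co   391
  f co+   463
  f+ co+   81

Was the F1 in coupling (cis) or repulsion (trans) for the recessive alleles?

trans

The two most frequent classes are f+ co (391) and f co+ (463); these are the parental (non-recombinant) types.
So the F1 carried f+ co on one chromosome and f co+ on the other — the recessive alleles are on opposite chromosomes (trans / repulsion).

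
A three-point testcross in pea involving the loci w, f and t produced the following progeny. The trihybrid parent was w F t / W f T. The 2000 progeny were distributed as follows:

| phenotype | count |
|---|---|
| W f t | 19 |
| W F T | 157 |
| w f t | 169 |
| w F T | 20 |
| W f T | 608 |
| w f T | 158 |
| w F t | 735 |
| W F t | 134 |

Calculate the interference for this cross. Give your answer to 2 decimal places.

The two rarest classes, w F T and W f t, are the double crossovers. Comparing them with the parentals, only the t allele has switched, so t is the middle locus and the order is w – t – f.
w–t: (292 + 39)/2000 = 0.1655; t–f: (326 + 39)/2000 = 0.1825.
Expected DCO frequency = 0.1655 × 0.1825 ≈ 0.03020; observed = 39/2000 ≈ 0.01950.
Coefficient of coincidence = 0.01950/0.03020 ≈ 0.65; interference = 1 − 0.65 = 0.35.

0.35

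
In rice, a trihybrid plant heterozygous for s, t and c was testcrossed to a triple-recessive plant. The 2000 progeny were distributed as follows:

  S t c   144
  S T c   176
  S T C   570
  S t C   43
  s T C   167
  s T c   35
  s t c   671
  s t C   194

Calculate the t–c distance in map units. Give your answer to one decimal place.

The two most frequent reciprocal classes, S T C and s t c, are the parental types, so the F1 was S T C / s t c.
The two rarest classes, S t C and s T c, are the double crossovers. Comparing them with the parentals, only the t allele has switched, so t is the middle locus and the order is c – t – s.
Crossovers in the c–t interval produce the single-crossover classes S T c and s t C (176 + 194 = 370) plus the double crossovers (78).
RF(c–t) = (370 + 78) / 2000 = 448/2000 = 0.2240 → 22.4 map units.

22.4 map units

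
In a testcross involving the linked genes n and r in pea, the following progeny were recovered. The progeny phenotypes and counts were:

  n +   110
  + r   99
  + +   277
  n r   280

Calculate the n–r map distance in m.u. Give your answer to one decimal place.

The two most frequent classes, + + (277) and n r (280), are the parental types, so the F1 was + + / n r.
The recombinant classes are + r and n +: 99 + 110 = 209.
Recombination frequency = 209/766 = 0.2728 ≈ 27.3%, i.e. 27.3 m.u.

27.3 m.u.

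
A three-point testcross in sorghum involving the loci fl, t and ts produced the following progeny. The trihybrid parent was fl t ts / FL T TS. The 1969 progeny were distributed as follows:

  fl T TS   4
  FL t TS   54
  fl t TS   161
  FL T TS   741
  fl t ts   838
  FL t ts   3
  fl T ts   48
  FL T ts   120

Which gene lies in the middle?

fl

The two rarest classes, FL t ts and fl T TS, are the double crossovers. Comparing them with the parentals, only the fl allele has switched, so fl is the middle locus and the order is ts – fl – t.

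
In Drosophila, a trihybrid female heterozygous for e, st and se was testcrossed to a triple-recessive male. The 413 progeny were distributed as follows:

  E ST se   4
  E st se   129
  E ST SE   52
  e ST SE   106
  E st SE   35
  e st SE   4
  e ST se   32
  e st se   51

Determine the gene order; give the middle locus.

The two most frequent reciprocal classes, e ST SE and E st se, are the parental types, so the F1 was e ST SE / E st se.
The two rarest classes, e st SE and E ST se, are the double crossovers. Comparing them with the parentals, only the st allele has switched, so st is the middle locus and the order is e – st – se.

st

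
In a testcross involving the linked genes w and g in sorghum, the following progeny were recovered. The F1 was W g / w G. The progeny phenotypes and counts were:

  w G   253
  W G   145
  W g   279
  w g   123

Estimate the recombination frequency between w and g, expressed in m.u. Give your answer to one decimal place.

The recombinant classes are W G and w g: 145 + 123 = 268.
Recombination frequency = 268/800 = 0.3350 ≈ 33.5%, i.e. 33.5 m.u.

33.5 m.u.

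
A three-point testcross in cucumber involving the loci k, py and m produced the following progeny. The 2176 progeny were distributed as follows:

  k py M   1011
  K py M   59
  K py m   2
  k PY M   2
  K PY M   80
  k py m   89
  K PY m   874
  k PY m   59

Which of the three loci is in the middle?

The two most frequent reciprocal classes, k py M and K PY m, are the parental types, so the F1 was k py M / K PY m.
The two rarest classes, k PY M and K py m, are the double crossovers. Comparing them with the parentals, only the py allele has switched, so py is the middle locus and the order is m – py – k.

py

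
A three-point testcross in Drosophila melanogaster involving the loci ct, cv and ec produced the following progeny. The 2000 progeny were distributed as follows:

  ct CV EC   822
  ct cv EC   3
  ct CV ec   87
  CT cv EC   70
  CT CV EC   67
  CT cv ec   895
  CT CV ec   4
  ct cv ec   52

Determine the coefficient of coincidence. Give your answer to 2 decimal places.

0.68

The two most frequent reciprocal classes, ct CV EC and CT cv ec, are the parental types, so the F1 was ct CV EC / CT cv ec.
The two rarest classes, ct cv EC and CT CV ec, are the double crossovers. Comparing them with the parentals, only the cv allele has switched, so cv is the middle locus and the order is ec – cv – ct.
ec–cv: (157 + 7)/2000 = 0.0820; cv–ct: (119 + 7)/2000 = 0.0630.
Expected DCO frequency = 0.0820 × 0.0630 ≈ 0.00517; observed = 7/2000 ≈ 0.00350.
Coefficient of coincidence = 0.00350/0.00517 ≈ 0.68.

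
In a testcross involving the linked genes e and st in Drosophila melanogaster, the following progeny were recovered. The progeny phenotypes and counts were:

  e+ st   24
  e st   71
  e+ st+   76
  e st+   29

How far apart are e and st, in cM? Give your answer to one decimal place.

The two most frequent classes, e+ st+ (76) and e st (71), are the parental types, so the F1 was e+ st+ / e st.
The recombinant classes are e+ st and e st+: 24 + 29 = 53.
Recombination frequency = 53/200 = 0.2650 ≈ 26.5%, i.e. 26.5 cM.

26.5 cM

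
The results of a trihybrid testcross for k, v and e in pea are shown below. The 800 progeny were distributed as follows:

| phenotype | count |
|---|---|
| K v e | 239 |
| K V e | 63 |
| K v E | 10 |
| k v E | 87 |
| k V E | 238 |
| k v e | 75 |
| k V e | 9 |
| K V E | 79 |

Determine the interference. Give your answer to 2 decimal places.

0.48

The two most frequent reciprocal classes, k V E and K v e, are the parental types, so the F1 was k V E / K v e.
The two rarest classes, k V e and K v E, are the double crossovers. Comparing them with the parentals, only the e allele has switched, so e is the middle locus and the order is v – e – k.
v–e: (150 + 19)/800 = 0.2112; e–k: (154 + 19)/800 = 0.2162.
Expected DCO frequency = 0.2112 × 0.2162 ≈ 0.04566; observed = 19/800 ≈ 0.02375.
Coefficient of coincidence = 0.02375/0.04566 ≈ 0.52; interference = 1 − 0.52 = 0.48.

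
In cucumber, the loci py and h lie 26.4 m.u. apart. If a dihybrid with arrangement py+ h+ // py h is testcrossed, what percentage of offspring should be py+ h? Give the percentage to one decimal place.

A map distance of 26.4 m.u. corresponds to a recombination frequency of 0.264.
The F1 is py+ h+ / py h, so py+ h is a recombinant gamete class with expected frequency r/2 = 0.264/2 = 0.1320.
That is 0.1320 = 13.2% of the progeny.

13.2%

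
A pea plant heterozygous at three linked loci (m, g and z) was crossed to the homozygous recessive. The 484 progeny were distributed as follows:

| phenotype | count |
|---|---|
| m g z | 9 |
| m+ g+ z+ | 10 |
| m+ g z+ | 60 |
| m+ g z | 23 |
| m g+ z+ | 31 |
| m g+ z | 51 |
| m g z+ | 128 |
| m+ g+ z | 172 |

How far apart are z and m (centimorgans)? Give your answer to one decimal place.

The two most frequent reciprocal classes, m g z+ and m+ g+ z, are the parental types, so the F1 was m g z+ / m+ g+ z.
The two rarest classes, m g z and m+ g+ z+, are the double crossovers. Comparing them with the parentals, only the z allele has switched, so z is the middle locus and the order is g – z – m.
Crossovers in the z–m interval produce the single-crossover classes m+ g z+ and m g+ z (60 + 51 = 111) plus the double crossovers (19).
RF(z–m) = (111 + 19) / 484 = 130/484 = 0.2686 → 26.9 centimorgans.

26.9 centimorgans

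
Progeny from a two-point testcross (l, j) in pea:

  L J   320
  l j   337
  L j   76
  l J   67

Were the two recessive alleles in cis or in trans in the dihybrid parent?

cis

The two most frequent classes are L J (320) and l j (337); these are the parental (non-recombinant) types.
So the F1 carried L J on one chromosome and l j on the other — the recessive alleles are on the same chromosome (cis / coupling).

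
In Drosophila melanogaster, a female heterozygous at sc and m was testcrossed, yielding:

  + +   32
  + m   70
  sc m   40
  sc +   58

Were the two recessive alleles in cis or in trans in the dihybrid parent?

The two most frequent classes are + m (70) and sc + (58); these are the parental (non-recombinant) types.
So the F1 carried + m on one chromosome and sc + on the other — the recessive alleles are on opposite chromosomes (trans / repulsion).

trans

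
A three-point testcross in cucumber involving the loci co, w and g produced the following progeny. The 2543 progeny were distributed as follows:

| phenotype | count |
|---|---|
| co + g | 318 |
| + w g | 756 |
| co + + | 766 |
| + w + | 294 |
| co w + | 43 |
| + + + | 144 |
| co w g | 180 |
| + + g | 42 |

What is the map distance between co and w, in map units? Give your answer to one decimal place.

16.1 map units

The two most frequent reciprocal classes, co + + and + w g, are the parental types, so the F1 was co + + / + w g.
The two rarest classes, co w + and + + g, are the double crossovers. Comparing them with the parentals, only the w allele has switched, so w is the middle locus and the order is g – w – co.
Crossovers in the w–co interval produce the single-crossover classes + + + and co w g (144 + 180 = 324) plus the double crossovers (85).
RF(w–co) = (324 + 85) / 2543 = 409/2543 = 0.1608 → 16.1 map units.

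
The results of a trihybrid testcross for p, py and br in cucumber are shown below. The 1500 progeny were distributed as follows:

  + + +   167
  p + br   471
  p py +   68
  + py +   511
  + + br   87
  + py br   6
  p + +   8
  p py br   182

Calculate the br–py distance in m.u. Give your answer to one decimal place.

24.2 m.u.

The two most frequent reciprocal classes, p + br and + py +, are the parental types, so the F1 was p + br / + py +.
The two rarest classes, p + + and + py br, are the double crossovers. Comparing them with the parentals, only the br allele has switched, so br is the middle locus and the order is p – br – py.
Crossovers in the br–py interval produce the single-crossover classes p py br and + + + (182 + 167 = 349) plus the double crossovers (14).
RF(br–py) = (349 + 14) / 1500 = 363/1500 = 0.2420 → 24.2 m.u.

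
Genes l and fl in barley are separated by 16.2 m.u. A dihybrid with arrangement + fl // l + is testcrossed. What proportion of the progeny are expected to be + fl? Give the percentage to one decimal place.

A map distance of 16.2 m.u. corresponds to a recombination frequency of 0.162.
The F1 is + fl / l +, so + fl is a parental gamete class with expected frequency (1 − r)/2 = 0.838/2 = 0.4190.
That is 0.4190 = 41.9% of the progeny.

41.9%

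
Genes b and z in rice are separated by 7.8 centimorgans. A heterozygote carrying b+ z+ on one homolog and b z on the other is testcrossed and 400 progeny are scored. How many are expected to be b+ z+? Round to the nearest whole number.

A map distance of 7.8 centimorgans corresponds to a recombination frequency of 0.078.
The F1 is b+ z+ / b z, so b+ z+ is a parental gamete class with expected frequency (1 − r)/2 = 0.922/2 = 0.4610.
Expected number = 0.4610 × 400 = 184.40 ≈ 184.

184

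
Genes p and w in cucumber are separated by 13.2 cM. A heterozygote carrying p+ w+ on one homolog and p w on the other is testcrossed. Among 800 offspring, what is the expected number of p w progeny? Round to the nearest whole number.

347

A map distance of 13.2 cM corresponds to a recombination frequency of 0.132.
The F1 is p+ w+ / p w, so p w is a parental gamete class with expected frequency (1 − r)/2 = 0.868/2 = 0.4340.
Expected number = 0.4340 × 800 = 347.20 ≈ 347.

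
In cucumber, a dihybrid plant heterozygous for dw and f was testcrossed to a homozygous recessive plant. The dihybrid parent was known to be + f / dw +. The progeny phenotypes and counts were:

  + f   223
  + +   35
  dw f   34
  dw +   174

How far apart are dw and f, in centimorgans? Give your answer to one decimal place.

The recombinant classes are + + and dw f: 35 + 34 = 69.
Recombination frequency = 69/466 = 0.1481 ≈ 14.8%, i.e. 14.8 centimorgans.

14.8 centimorgans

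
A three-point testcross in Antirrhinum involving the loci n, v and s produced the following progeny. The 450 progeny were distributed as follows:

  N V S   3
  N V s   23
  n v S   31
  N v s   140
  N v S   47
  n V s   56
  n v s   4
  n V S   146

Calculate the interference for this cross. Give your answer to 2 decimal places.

0.53

The two most frequent reciprocal classes, N v s and n V S, are the parental types, so the F1 was N v s / n V S.
The two rarest classes, n v s and N V S, are the double crossovers. Comparing them with the parentals, only the n allele has switched, so n is the middle locus and the order is s – n – v.
s–n: (103 + 7)/450 = 0.2444; n–v: (54 + 7)/450 = 0.1356.
Expected DCO frequency = 0.2444 × 0.1356 ≈ 0.03314; observed = 7/450 ≈ 0.01556.
Coefficient of coincidence = 0.01556/0.03314 ≈ 0.47; interference = 1 − 0.47 = 0.53.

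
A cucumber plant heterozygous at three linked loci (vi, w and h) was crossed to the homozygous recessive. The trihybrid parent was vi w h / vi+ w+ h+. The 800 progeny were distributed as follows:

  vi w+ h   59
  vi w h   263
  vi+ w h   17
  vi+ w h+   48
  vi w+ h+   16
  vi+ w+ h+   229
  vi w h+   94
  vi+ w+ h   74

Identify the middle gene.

The two rarest classes, vi+ w h and vi w+ h+, are the double crossovers. Comparing them with the parentals, only the vi allele has switched, so vi is the middle locus and the order is h – vi – w.

vi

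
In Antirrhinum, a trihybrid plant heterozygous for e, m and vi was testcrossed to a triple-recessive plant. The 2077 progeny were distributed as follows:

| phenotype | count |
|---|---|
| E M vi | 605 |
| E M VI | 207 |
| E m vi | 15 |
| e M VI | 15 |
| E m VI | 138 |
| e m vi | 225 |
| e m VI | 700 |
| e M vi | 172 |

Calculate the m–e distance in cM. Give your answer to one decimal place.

The two most frequent reciprocal classes, E M vi and e m VI, are the parental types, so the F1 was E M vi / e m VI.
The two rarest classes, E m vi and e M VI, are the double crossovers. Comparing them with the parentals, only the m allele has switched, so m is the middle locus and the order is vi – m – e.
Crossovers in the m–e interval produce the single-crossover classes e M vi and E m VI (172 + 138 = 310) plus the double crossovers (30).
RF(m–e) = (310 + 30) / 2077 = 340/2077 = 0.1637 → 16.4 cM.

16.4 cM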